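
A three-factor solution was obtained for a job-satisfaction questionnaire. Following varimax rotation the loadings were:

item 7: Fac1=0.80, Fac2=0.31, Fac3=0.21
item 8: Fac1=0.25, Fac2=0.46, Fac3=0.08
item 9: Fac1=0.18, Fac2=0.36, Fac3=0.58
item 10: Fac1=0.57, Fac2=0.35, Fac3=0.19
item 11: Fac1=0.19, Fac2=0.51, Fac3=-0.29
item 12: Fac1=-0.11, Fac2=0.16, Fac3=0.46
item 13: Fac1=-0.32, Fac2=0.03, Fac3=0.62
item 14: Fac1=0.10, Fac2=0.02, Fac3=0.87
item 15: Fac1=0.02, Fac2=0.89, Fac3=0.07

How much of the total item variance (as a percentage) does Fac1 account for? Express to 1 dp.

13.6%

SS loadings for Fac1 = 0.80² + 0.25² + 0.18² + 0.57² + 0.19² + (-0.11)² + (-0.32)² + 0.10² + 0.02² = 1.2208
With 9 standardized items, total variance = 9. Proportion = 1.2208/9 = 0.1356 → 13.56%.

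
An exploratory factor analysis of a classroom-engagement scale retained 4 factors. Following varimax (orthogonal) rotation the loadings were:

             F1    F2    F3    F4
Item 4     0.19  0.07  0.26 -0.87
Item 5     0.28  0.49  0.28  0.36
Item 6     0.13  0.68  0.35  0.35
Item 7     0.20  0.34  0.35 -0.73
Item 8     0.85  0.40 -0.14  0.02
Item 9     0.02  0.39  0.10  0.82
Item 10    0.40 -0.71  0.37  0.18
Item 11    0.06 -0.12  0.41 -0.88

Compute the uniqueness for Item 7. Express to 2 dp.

0.19

h² = 0.20² + 0.34² + 0.35² + (-0.73)² = 0.0400 + 0.1156 + 0.1225 + 0.5329 = 0.8110
Uniqueness u² = 1 − h² = 1 − 0.8110 = 0.1890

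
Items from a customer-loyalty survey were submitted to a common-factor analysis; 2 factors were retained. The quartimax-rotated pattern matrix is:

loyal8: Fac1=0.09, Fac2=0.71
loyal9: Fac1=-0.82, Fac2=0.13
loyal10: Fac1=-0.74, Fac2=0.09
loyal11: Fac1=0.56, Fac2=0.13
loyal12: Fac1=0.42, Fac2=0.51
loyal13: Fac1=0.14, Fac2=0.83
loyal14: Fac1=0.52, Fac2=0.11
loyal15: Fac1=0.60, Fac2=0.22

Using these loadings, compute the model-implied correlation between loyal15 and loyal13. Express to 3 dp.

r̂ = Σ λ_i·λ_j across factors = (0.60)(0.14) + (0.22)(0.83)
  = +0.0840 +0.1826 = 0.2666

0.267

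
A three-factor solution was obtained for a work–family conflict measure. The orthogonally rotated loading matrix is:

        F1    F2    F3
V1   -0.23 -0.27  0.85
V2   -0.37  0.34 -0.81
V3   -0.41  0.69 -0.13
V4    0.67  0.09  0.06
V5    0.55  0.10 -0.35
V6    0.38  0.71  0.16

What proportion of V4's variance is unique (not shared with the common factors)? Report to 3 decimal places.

0.539

h² = 0.67² + 0.09² + 0.06² = 0.4489 + 0.0081 + 0.0036 = 0.4606
Uniqueness u² = 1 − h² = 1 − 0.4606 = 0.5394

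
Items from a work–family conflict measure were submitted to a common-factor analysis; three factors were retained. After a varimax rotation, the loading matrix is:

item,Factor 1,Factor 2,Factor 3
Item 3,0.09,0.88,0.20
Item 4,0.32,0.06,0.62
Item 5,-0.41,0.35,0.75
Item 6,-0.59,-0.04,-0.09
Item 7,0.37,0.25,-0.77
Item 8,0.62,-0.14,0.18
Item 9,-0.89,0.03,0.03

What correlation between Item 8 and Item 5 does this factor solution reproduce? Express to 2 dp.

r̂ = Σ λ_i·λ_j across factors = (0.62)(-0.41) + (-0.14)(0.35) + (0.18)(0.75)
  = -0.2542 -0.0490 +0.1350 = -0.1682

-0.17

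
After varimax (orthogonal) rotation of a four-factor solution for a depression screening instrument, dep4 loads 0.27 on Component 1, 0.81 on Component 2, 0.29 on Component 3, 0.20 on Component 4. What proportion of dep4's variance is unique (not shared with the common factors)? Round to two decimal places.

h² = 0.27² + 0.81² + 0.29² + 0.20² = 0.0729 + 0.6561 + 0.0841 + 0.0400 = 0.8531
Uniqueness u² = 1 − h² = 1 − 0.8531 = 0.1469

0.15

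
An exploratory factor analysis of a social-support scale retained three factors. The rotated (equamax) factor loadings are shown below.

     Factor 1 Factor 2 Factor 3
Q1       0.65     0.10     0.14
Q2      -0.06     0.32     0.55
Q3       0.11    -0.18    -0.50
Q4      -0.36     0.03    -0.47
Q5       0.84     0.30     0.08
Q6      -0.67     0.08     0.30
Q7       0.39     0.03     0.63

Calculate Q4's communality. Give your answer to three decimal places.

h² = (-0.36)² + 0.03² + (-0.47)² = 0.1296 + 0.0009 + 0.2209 = 0.3514

0.351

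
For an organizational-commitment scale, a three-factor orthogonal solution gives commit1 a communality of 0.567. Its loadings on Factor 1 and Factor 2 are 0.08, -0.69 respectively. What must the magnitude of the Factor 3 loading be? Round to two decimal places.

Under orthogonal rotation h² = Σλ², so λ_Factor 3² = h² − (0.4825) = 0.567 − 0.4825 = 0.0845.
|λ| = √0.0845 = 0.2907.

0.29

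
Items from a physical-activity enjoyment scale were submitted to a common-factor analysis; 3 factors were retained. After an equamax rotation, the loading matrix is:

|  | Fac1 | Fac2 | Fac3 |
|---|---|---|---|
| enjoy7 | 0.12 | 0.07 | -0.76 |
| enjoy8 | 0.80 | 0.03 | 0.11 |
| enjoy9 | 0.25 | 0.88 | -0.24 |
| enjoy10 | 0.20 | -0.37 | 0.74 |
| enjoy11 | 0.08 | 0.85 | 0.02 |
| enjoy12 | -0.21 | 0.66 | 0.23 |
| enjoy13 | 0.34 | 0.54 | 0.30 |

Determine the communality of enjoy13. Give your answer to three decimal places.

0.497

h² = 0.34² + 0.54² + 0.30² = 0.1156 + 0.2916 + 0.0900 = 0.4972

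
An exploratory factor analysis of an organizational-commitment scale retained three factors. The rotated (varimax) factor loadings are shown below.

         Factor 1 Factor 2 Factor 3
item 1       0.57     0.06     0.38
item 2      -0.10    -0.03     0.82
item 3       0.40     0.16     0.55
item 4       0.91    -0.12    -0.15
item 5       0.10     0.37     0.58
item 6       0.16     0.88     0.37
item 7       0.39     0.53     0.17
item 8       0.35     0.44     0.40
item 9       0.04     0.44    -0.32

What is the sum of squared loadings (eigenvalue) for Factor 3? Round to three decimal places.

SS loadings for Factor 3 = 0.38² + 0.82² + 0.55² + (-0.15)² + 0.58² + 0.37² + 0.17² + 0.40² + (-0.32)² = 0.1444 + 0.6724 + 0.3025 + 0.0225 + 0.3364 + 0.1369 + 0.0289 + 0.1600 + 0.1024 = 1.9064

1.906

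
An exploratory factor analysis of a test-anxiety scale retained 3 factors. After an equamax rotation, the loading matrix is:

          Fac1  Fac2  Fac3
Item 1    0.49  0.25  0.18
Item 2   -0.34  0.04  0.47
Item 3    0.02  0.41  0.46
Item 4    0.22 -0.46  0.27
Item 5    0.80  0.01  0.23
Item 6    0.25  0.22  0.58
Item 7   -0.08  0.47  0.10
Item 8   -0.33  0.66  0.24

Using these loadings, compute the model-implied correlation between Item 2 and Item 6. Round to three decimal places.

0.196

r̂ = Σ λ_i·λ_j across factors = (-0.34)(0.25) + (0.04)(0.22) + (0.47)(0.58)
  = -0.0850 +0.0088 +0.2726 = 0.1964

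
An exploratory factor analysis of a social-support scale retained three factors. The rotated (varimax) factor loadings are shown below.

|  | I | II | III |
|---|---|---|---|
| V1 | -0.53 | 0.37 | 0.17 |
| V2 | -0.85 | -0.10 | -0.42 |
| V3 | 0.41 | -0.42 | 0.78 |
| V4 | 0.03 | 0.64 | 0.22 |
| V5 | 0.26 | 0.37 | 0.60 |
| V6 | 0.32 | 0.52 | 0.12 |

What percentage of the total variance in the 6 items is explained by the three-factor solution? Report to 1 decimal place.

62.0%

SS loadings by factor: 1.3424, 1.1402, 1.2365; total = 3.7191.
Total variance with 6 standardized items is 6, so the solution explains 3.7191/6 = 0.6199 = 61.99%.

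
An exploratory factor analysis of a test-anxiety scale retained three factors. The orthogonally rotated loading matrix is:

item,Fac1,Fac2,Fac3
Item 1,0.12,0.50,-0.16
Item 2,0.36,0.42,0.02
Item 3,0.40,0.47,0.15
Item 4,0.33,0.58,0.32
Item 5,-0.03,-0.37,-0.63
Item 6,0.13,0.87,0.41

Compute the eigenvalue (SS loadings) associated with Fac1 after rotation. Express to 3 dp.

0.431

SS loadings for Fac1 = 0.12² + 0.36² + 0.40² + 0.33² + (-0.03)² + 0.13² = 0.0144 + 0.1296 + 0.1600 + 0.1089 + 0.0009 + 0.0169 = 0.4307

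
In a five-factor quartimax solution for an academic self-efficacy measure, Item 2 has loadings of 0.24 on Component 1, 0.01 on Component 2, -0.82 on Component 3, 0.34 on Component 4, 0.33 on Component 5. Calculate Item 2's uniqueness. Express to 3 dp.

0.045

h² = 0.24² + 0.01² + (-0.82)² + 0.34² + 0.33² = 0.0576 + 0.0001 + 0.6724 + 0.1156 + 0.1089 = 0.9546
Uniqueness u² = 1 − h² = 1 − 0.9546 = 0.0454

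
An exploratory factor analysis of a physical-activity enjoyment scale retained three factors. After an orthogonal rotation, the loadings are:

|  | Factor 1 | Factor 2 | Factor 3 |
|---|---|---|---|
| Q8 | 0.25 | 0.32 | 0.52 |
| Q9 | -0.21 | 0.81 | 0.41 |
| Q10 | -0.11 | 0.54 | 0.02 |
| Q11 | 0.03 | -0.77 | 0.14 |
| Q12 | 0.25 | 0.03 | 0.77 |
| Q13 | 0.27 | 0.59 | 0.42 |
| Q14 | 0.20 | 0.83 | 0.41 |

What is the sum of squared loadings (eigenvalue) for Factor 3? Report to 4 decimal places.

1.3959

SS loadings for Factor 3 = 0.52² + 0.41² + 0.02² + 0.14² + 0.77² + 0.42² + 0.41² = 0.2704 + 0.1681 + 0.0004 + 0.0196 + 0.5929 + 0.1764 + 0.1681 = 1.3959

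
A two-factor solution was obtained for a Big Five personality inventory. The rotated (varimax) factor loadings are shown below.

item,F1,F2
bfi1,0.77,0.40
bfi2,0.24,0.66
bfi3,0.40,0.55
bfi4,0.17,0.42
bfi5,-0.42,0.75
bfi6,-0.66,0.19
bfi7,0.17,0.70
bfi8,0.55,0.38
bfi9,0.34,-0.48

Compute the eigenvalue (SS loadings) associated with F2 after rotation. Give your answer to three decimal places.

2.538

SS loadings for F2 = 0.40² + 0.66² + 0.55² + 0.42² + 0.75² + 0.19² + 0.70² + 0.38² + (-0.48)² = 0.1600 + 0.4356 + 0.3025 + 0.1764 + 0.5625 + 0.0361 + 0.4900 + 0.1444 + 0.2304 = 2.5379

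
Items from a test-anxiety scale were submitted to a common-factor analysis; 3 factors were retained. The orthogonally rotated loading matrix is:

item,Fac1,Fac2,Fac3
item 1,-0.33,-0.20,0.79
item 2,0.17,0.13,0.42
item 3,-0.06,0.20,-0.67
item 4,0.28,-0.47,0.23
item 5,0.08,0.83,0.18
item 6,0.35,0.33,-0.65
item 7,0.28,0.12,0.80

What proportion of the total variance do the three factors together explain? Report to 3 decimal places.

SS loadings by factor: 0.4271, 1.1300, 2.3972; total = 3.9543.
Total variance with 7 standardized items is 7, so the solution explains 3.9543/7 = 0.5649.

0.565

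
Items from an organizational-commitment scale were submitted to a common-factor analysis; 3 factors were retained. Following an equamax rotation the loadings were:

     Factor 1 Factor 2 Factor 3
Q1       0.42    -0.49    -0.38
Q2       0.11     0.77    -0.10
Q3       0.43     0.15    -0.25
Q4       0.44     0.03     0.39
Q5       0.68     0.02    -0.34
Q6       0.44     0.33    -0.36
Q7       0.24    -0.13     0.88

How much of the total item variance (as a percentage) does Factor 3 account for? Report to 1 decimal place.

19.8%

SS loadings for Factor 3 = (-0.38)² + (-0.10)² + (-0.25)² + 0.39² + (-0.34)² + (-0.36)² + 0.88² = 1.3886
With 7 standardized items, total variance = 7. Proportion = 1.3886/7 = 0.1984 → 19.84%.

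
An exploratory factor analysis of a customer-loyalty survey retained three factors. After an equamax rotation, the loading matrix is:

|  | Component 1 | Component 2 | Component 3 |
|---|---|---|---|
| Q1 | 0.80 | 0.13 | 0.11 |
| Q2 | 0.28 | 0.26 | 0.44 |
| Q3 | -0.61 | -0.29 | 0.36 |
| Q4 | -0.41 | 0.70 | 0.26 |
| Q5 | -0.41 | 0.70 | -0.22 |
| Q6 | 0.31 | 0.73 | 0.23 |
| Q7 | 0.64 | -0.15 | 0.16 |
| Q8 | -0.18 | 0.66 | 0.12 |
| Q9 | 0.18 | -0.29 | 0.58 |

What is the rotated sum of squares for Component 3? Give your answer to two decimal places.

0.88

SS loadings for Component 3 = 0.11² + 0.44² + 0.36² + 0.26² + (-0.22)² + 0.23² + 0.16² + 0.12² + 0.58² = 0.0121 + 0.1936 + 0.1296 + 0.0676 + 0.0484 + 0.0529 + 0.0256 + 0.0144 + 0.3364 = 0.8806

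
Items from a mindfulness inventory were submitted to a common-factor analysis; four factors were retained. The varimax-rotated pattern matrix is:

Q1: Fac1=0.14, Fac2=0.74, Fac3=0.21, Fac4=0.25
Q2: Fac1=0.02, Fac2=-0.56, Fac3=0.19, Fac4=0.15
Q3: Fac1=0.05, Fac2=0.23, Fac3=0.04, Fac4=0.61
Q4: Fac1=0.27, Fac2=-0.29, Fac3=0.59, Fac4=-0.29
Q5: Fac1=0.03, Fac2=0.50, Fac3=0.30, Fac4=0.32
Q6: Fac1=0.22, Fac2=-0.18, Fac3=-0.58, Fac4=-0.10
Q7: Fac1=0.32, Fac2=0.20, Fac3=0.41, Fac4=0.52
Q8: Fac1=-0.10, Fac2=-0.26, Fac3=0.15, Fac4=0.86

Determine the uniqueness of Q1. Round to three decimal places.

h² = 0.14² + 0.74² + 0.21² + 0.25² = 0.0196 + 0.5476 + 0.0441 + 0.0625 = 0.6738
Uniqueness u² = 1 − h² = 1 − 0.6738 = 0.3262

0.326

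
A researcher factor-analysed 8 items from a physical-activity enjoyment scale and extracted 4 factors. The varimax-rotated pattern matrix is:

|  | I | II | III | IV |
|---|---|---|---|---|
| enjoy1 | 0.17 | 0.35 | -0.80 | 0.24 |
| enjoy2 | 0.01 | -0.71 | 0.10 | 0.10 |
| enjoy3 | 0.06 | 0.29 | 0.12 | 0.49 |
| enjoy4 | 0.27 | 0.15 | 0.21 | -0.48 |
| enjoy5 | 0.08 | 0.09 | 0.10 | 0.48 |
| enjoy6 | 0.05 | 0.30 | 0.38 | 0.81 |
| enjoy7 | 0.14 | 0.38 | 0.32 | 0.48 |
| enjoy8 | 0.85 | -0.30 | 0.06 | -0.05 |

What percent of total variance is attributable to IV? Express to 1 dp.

20.7%

SS loadings for IV = 0.24² + 0.10² + 0.49² + (-0.48)² + 0.48² + 0.81² + 0.48² + (-0.05)² = 1.6575
With 8 standardized items, total variance = 8. Proportion = 1.6575/8 = 0.2072 → 20.72%.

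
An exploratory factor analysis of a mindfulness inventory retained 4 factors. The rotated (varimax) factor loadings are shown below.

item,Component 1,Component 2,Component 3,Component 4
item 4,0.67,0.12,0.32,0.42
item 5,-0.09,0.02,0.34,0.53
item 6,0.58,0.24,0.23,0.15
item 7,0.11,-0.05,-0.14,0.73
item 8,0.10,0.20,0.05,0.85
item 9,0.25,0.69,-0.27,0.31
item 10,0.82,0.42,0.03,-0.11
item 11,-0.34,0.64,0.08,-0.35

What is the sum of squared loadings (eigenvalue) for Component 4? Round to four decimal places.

1.9659

SS loadings for Component 4 = 0.42² + 0.53² + 0.15² + 0.73² + 0.85² + 0.31² + (-0.11)² + (-0.35)² = 0.1764 + 0.2809 + 0.0225 + 0.5329 + 0.7225 + 0.0961 + 0.0121 + 0.1225 = 1.9659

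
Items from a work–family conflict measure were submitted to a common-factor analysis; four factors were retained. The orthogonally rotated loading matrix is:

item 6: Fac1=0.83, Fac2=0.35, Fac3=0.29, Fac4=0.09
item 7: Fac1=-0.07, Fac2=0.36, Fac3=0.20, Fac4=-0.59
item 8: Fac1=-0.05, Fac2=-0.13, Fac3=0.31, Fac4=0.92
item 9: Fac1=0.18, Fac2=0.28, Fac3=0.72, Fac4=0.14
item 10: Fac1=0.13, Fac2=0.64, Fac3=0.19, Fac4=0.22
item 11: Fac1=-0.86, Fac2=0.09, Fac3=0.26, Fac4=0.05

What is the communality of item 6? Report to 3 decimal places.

h² = 0.83² + 0.35² + 0.29² + 0.09² = 0.6889 + 0.1225 + 0.0841 + 0.0081 = 0.9036

0.904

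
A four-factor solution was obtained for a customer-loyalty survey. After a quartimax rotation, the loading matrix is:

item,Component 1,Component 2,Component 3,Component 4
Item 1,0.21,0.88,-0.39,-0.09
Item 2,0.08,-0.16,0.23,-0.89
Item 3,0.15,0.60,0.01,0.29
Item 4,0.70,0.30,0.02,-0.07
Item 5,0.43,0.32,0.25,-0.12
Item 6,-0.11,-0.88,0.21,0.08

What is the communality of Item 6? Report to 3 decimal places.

h² = (-0.11)² + (-0.88)² + 0.21² + 0.08² = 0.0121 + 0.7744 + 0.0441 + 0.0064 = 0.8370

0.837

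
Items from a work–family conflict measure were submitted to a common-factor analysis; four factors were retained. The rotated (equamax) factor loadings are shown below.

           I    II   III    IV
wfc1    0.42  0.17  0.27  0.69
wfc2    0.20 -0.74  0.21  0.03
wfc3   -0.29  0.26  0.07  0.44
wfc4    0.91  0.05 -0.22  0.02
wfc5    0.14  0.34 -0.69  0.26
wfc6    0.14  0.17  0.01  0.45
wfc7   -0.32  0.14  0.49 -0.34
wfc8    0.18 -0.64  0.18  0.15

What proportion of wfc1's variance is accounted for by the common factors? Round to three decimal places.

0.754

h² = 0.42² + 0.17² + 0.27² + 0.69² = 0.1764 + 0.0289 + 0.0729 + 0.4761 = 0.7543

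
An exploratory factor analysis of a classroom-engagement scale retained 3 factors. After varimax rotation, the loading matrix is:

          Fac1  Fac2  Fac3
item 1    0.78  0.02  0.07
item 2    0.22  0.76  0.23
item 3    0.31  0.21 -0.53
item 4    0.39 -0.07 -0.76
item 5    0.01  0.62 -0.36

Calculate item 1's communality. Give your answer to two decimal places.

0.61

h² = 0.78² + 0.02² + 0.07² = 0.6084 + 0.0004 + 0.0049 = 0.6137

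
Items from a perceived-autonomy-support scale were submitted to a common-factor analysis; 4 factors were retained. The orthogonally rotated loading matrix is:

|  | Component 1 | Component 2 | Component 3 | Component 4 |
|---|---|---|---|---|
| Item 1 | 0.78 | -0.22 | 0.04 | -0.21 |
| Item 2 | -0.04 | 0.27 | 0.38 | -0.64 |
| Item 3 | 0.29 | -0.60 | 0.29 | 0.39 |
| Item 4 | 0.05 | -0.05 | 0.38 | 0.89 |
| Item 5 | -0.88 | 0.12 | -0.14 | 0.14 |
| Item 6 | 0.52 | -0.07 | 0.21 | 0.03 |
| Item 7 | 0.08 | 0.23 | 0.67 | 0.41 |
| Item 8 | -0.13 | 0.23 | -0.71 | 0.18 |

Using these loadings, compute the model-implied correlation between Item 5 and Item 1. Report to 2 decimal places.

r̂ = Σ λ_i·λ_j across factors = (-0.88)(0.78) + (0.12)(-0.22) + (-0.14)(0.04) + (0.14)(-0.21)
  = -0.6864 -0.0264 -0.0056 -0.0294 = -0.7478

-0.75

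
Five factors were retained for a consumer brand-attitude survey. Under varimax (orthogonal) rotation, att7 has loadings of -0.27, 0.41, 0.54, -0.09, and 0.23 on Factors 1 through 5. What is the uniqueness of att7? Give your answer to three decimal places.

h² = (-0.27)² + 0.41² + 0.54² + (-0.09)² + 0.23² = 0.0729 + 0.1681 + 0.2916 + 0.0081 + 0.0529 = 0.5936
Uniqueness u² = 1 − h² = 1 − 0.5936 = 0.4064

0.406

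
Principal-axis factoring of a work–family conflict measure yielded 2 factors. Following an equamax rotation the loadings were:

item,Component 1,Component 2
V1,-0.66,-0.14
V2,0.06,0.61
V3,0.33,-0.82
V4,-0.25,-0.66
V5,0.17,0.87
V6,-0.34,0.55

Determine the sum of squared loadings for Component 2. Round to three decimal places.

2.559

SS loadings for Component 2 = (-0.14)² + 0.61² + (-0.82)² + (-0.66)² + 0.87² + 0.55² = 0.0196 + 0.3721 + 0.6724 + 0.4356 + 0.7569 + 0.3025 = 2.5591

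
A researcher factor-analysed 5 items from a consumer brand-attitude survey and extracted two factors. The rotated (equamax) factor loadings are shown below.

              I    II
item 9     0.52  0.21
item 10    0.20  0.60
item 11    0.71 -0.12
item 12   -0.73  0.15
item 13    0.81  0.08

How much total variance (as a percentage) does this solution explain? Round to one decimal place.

Communalities: 0.3145, 0.4000, 0.5185, 0.5554, 0.6625; Σh² = 2.4509.
Total variance with 5 standardized items is 5, so the solution explains 2.4509/5 = 0.4902 = 49.02%.

49.0%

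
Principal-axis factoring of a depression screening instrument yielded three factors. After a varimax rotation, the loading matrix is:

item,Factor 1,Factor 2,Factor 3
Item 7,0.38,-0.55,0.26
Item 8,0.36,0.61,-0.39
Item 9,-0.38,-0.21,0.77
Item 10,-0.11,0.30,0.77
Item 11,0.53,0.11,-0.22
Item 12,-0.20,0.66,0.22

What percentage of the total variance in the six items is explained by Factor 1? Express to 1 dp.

12.5%

SS loadings for Factor 1 = 0.38² + 0.36² + (-0.38)² + (-0.11)² + 0.53² + (-0.20)² = 0.7514
With 6 standardized items, total variance = 6. Proportion = 0.7514/6 = 0.1252 → 12.52%.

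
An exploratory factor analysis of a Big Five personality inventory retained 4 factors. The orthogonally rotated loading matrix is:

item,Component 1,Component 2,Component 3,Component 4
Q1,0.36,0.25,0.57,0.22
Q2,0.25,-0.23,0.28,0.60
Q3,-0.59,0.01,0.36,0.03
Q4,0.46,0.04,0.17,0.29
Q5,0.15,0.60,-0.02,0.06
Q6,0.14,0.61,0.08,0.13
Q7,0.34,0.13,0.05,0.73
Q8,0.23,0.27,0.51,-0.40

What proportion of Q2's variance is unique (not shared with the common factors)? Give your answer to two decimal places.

0.45

h² = 0.25² + (-0.23)² + 0.28² + 0.60² = 0.0625 + 0.0529 + 0.0784 + 0.3600 = 0.5538
Uniqueness u² = 1 − h² = 1 − 0.5538 = 0.4462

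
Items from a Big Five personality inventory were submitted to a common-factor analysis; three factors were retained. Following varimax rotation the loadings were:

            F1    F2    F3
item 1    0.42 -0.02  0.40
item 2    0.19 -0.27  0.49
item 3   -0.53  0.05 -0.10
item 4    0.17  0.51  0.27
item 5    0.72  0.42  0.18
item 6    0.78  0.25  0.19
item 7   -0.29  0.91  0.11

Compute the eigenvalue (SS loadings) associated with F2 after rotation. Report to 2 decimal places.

SS loadings for F2 = (-0.02)² + (-0.27)² + 0.05² + 0.51² + 0.42² + 0.25² + 0.91² = 0.0004 + 0.0729 + 0.0025 + 0.2601 + 0.1764 + 0.0625 + 0.8281 = 1.4029

1.40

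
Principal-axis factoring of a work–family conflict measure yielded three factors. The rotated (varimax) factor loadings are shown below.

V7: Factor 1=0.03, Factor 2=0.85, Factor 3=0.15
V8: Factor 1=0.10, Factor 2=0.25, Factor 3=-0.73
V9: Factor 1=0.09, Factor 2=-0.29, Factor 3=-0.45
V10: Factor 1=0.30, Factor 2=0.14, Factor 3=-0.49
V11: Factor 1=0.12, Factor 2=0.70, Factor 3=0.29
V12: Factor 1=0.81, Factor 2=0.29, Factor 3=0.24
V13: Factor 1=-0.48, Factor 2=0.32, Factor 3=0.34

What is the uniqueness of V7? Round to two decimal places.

0.25

h² = 0.03² + 0.85² + 0.15² = 0.0009 + 0.7225 + 0.0225 = 0.7459
Uniqueness u² = 1 − h² = 1 − 0.7459 = 0.2541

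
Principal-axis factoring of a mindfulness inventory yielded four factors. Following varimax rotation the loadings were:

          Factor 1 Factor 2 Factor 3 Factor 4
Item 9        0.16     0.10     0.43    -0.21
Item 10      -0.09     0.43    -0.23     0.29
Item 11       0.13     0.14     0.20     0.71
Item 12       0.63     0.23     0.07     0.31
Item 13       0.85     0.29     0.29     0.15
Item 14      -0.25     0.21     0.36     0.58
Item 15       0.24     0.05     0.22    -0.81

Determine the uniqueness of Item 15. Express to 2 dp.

0.24

h² = 0.24² + 0.05² + 0.22² + (-0.81)² = 0.0576 + 0.0025 + 0.0484 + 0.6561 = 0.7646
Uniqueness u² = 1 − h² = 1 − 0.7646 = 0.2354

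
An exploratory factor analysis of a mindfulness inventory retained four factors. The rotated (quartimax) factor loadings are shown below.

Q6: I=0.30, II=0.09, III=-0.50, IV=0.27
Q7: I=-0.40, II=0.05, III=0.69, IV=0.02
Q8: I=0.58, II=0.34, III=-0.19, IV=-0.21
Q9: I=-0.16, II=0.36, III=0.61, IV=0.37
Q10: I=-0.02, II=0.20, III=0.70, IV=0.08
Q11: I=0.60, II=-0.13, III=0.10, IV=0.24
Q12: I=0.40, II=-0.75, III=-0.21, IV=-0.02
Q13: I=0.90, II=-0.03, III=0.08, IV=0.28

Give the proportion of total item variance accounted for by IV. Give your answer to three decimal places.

SS loadings for IV = 0.27² + 0.02² + (-0.21)² + 0.37² + 0.08² + 0.24² + (-0.02)² + 0.28² = 0.3971
Proportion of variance = 0.3971 / 8 = 0.0496.

0.050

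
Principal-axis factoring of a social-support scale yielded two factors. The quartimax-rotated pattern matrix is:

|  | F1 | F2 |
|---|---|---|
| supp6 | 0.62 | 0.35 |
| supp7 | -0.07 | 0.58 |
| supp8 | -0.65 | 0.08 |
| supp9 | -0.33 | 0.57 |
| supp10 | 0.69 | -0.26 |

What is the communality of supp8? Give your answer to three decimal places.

0.429

h² = (-0.65)² + 0.08² = 0.4225 + 0.0064 = 0.4289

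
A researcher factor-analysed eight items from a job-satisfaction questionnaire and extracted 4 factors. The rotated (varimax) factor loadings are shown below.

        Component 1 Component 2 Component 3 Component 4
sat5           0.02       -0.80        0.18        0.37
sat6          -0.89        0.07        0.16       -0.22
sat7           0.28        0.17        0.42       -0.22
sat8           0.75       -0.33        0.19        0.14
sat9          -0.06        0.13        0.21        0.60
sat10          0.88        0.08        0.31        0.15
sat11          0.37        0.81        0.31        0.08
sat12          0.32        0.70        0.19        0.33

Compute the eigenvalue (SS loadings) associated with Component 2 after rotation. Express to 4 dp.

1.9521

SS loadings for Component 2 = (-0.80)² + 0.07² + 0.17² + (-0.33)² + 0.13² + 0.08² + 0.81² + 0.70² = 0.6400 + 0.0049 + 0.0289 + 0.1089 + 0.0169 + 0.0064 + 0.6561 + 0.4900 = 1.9521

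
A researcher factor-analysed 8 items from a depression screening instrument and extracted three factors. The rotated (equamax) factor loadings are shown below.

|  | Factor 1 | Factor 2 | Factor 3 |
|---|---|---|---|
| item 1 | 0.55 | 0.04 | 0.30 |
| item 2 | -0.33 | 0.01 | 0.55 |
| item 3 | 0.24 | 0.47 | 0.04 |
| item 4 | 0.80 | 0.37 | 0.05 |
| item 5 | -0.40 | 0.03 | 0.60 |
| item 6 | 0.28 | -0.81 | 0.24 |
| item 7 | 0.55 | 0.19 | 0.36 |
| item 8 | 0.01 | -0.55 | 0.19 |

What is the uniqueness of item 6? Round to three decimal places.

0.208

h² = 0.28² + (-0.81)² + 0.24² = 0.0784 + 0.6561 + 0.0576 = 0.7921
Uniqueness u² = 1 − h² = 1 − 0.7921 = 0.2079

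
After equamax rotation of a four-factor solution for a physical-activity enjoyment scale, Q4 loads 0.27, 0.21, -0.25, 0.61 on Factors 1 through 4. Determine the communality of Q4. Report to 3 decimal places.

0.552

h² = 0.27² + 0.21² + (-0.25)² + 0.61² = 0.0729 + 0.0441 + 0.0625 + 0.3721 = 0.5516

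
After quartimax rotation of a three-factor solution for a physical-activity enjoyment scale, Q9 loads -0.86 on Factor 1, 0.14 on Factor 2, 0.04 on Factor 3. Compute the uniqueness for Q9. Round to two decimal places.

0.24

h² = (-0.86)² + 0.14² + 0.04² = 0.7396 + 0.0196 + 0.0016 = 0.7608
Uniqueness u² = 1 − h² = 1 − 0.7608 = 0.2392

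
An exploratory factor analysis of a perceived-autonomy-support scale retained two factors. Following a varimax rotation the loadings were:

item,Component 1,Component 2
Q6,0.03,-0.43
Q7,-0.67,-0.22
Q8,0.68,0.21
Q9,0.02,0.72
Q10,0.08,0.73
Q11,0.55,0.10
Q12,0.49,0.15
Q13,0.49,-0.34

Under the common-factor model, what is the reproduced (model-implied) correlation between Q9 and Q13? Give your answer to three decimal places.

-0.235

r̂ = Σ λ_i·λ_j across factors = (0.02)(0.49) + (0.72)(-0.34)
  = +0.0098 -0.2448 = -0.2350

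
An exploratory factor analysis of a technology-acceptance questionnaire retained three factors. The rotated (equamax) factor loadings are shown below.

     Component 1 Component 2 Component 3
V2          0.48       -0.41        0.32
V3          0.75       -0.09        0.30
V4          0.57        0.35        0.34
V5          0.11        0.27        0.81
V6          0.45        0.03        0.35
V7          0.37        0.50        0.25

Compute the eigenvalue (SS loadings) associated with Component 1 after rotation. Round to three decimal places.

SS loadings for Component 1 = 0.48² + 0.75² + 0.57² + 0.11² + 0.45² + 0.37² = 0.2304 + 0.5625 + 0.3249 + 0.0121 + 0.2025 + 0.1369 = 1.4693

1.469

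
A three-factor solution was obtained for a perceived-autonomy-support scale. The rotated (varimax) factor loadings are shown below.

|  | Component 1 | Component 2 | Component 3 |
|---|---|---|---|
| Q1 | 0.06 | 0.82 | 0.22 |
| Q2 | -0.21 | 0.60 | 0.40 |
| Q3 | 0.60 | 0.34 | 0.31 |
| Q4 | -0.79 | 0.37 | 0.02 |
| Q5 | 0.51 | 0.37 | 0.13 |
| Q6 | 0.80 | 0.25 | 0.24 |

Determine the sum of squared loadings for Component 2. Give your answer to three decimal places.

SS loadings for Component 2 = 0.82² + 0.60² + 0.34² + 0.37² + 0.37² + 0.25² = 0.6724 + 0.3600 + 0.1156 + 0.1369 + 0.1369 + 0.0625 = 1.4843

1.484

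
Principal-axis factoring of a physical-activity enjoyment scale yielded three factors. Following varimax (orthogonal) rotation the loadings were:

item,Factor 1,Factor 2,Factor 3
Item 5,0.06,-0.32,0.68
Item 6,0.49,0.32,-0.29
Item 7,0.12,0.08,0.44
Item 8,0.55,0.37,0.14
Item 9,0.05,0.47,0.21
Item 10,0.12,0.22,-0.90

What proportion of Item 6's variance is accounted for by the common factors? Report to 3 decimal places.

0.427

h² = 0.49² + 0.32² + (-0.29)² = 0.2401 + 0.1024 + 0.0841 = 0.4266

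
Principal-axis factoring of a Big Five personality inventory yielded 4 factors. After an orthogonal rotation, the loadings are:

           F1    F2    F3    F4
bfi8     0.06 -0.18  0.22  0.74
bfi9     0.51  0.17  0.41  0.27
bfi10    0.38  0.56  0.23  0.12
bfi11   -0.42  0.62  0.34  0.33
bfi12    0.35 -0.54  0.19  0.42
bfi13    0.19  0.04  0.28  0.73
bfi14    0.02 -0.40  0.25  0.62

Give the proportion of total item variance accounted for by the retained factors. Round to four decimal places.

Communalities: 0.6320, 0.5300, 0.5253, 0.7853, 0.6266, 0.6490, 0.6073; Σh² = 4.3555.
Total variance with 7 standardized items is 7, so the solution explains 4.3555/7 = 0.6222.

0.6222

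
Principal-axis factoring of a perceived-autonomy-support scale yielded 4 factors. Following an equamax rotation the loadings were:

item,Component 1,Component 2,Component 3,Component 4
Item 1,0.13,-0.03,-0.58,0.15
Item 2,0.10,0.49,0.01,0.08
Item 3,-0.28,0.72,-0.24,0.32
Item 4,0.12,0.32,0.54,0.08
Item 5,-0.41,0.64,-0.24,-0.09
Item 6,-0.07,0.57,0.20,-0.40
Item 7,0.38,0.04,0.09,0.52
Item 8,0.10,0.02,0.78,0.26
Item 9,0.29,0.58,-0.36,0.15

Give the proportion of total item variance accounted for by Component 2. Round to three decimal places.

0.215

SS loadings for Component 2 = (-0.03)² + 0.49² + 0.72² + 0.32² + 0.64² + 0.57² + 0.04² + 0.02² + 0.58² = 1.9347
Proportion of variance = 1.9347 / 9 = 0.2150.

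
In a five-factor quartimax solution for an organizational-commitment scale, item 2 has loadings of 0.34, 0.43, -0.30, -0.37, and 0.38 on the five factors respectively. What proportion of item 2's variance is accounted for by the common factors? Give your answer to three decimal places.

0.672

h² = 0.34² + 0.43² + (-0.30)² + (-0.37)² + 0.38² = 0.1156 + 0.1849 + 0.0900 + 0.1369 + 0.1444 = 0.6718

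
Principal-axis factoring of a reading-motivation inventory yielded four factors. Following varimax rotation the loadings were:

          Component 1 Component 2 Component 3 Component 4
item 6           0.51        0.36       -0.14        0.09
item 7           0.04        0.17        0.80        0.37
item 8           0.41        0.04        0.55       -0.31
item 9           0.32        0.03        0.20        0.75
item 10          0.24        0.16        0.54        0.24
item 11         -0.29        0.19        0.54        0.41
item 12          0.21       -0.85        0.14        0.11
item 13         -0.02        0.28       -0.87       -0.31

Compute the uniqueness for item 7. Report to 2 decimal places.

0.19

h² = 0.04² + 0.17² + 0.80² + 0.37² = 0.0016 + 0.0289 + 0.6400 + 0.1369 = 0.8074
Uniqueness u² = 1 − h² = 1 − 0.8074 = 0.1926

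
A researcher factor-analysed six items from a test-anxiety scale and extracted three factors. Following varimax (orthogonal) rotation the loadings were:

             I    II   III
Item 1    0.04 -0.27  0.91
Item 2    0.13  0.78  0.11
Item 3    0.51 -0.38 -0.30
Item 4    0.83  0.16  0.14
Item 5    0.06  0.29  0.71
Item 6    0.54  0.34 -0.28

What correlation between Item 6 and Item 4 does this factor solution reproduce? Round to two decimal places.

r̂ = Σ λ_i·λ_j across factors = (0.54)(0.83) + (0.34)(0.16) + (-0.28)(0.14)
  = +0.4482 +0.0544 -0.0392 = 0.4634

0.46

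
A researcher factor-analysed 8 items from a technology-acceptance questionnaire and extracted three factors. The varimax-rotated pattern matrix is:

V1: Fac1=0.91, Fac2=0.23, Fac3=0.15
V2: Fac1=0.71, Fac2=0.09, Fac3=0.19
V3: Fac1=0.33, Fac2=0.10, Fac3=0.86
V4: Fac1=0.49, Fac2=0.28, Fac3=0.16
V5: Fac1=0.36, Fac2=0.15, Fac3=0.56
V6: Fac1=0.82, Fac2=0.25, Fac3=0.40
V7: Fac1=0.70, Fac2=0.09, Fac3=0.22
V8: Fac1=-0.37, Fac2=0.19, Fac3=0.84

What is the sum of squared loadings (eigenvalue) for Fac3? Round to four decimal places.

2.0514

SS loadings for Fac3 = 0.15² + 0.19² + 0.86² + 0.16² + 0.56² + 0.40² + 0.22² + 0.84² = 0.0225 + 0.0361 + 0.7396 + 0.0256 + 0.3136 + 0.1600 + 0.0484 + 0.7056 = 2.0514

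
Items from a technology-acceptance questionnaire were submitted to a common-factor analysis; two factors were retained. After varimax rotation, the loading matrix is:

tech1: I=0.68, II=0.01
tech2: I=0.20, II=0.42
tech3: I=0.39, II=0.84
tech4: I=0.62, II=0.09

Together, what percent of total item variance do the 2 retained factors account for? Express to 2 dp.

48.23%

SS loadings by factor: 1.0389, 0.8902; total = 1.9291.
Total variance with 4 standardized items is 4, so the solution explains 1.9291/4 = 0.4823 = 48.23%.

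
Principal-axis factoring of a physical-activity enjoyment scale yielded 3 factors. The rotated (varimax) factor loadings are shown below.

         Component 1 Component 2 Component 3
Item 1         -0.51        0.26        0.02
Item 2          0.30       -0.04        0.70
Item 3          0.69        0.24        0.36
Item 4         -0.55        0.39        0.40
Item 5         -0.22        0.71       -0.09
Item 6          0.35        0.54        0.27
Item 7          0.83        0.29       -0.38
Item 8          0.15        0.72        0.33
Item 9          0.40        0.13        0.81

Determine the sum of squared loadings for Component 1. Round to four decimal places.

2.1710

SS loadings for Component 1 = (-0.51)² + 0.30² + 0.69² + (-0.55)² + (-0.22)² + 0.35² + 0.83² + 0.15² + 0.40² = 0.2601 + 0.0900 + 0.4761 + 0.3025 + 0.0484 + 0.1225 + 0.6889 + 0.0225 + 0.1600 = 2.1710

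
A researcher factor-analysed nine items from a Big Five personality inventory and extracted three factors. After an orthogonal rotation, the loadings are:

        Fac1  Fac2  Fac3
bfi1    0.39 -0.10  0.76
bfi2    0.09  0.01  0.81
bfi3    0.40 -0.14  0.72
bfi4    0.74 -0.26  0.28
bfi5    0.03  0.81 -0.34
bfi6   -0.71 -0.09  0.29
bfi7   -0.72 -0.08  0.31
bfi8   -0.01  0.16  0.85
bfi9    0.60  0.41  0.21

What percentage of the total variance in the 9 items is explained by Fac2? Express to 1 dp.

10.7%

SS loadings for Fac2 = (-0.10)² + 0.01² + (-0.14)² + (-0.26)² + 0.81² + (-0.09)² + (-0.08)² + 0.16² + 0.41² = 0.9616
With 9 standardized items, total variance = 9. Proportion = 0.9616/9 = 0.1068 → 10.68%.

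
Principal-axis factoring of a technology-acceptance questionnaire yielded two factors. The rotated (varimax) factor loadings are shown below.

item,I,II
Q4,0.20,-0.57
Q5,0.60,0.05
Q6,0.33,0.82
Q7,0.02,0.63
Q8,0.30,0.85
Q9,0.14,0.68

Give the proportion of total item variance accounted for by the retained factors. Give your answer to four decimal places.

0.5334

SS loadings by factor: 0.6189, 2.5816; total = 3.2005.
Total variance with 6 standardized items is 6, so the solution explains 3.2005/6 = 0.5334.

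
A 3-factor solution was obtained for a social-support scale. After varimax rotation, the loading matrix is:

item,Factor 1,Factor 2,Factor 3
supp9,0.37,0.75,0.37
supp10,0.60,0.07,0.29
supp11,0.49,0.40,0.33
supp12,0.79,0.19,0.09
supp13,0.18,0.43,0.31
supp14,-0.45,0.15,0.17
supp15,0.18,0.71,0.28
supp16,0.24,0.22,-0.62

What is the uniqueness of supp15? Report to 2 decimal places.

h² = 0.18² + 0.71² + 0.28² = 0.0324 + 0.5041 + 0.0784 = 0.6149
Uniqueness u² = 1 − h² = 1 − 0.6149 = 0.3851

0.39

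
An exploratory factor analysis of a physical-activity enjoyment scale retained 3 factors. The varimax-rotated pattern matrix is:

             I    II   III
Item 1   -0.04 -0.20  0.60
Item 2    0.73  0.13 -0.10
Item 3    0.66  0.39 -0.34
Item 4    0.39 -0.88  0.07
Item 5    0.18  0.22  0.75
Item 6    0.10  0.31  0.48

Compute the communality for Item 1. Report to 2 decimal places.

0.40

h² = (-0.04)² + (-0.20)² + 0.60² = 0.0016 + 0.0400 + 0.3600 = 0.4016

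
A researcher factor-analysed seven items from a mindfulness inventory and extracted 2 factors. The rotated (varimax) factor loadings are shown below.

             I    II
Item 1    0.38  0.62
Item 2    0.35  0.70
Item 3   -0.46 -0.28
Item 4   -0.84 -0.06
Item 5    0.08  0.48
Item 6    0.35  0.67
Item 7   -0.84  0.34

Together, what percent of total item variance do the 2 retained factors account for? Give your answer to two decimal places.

SS loadings by factor: 2.0186, 1.7513; total = 3.7699.
Total variance with 7 standardized items is 7, so the solution explains 3.7699/7 = 0.5386 = 53.86%.

53.86%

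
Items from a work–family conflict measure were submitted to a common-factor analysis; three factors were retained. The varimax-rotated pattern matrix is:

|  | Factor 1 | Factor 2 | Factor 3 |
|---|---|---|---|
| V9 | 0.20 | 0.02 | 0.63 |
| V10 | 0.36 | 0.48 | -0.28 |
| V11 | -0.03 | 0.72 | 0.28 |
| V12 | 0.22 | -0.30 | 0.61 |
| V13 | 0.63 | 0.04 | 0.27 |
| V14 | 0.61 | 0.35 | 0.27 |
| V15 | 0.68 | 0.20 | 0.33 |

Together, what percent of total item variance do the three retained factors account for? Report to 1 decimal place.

51.9%

Communalities: 0.4373, 0.4384, 0.5977, 0.5105, 0.4714, 0.5675, 0.6113; Σh² = 3.6341.
Total variance with 7 standardized items is 7, so the solution explains 3.6341/7 = 0.5192 = 51.92%.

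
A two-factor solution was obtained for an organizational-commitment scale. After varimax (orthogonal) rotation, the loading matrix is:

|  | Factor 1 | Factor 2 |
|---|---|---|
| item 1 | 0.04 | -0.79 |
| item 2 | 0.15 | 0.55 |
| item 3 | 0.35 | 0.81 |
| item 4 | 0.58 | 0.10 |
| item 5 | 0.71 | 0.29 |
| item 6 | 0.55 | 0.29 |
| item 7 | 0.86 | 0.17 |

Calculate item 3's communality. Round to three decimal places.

0.779

h² = 0.35² + 0.81² = 0.1225 + 0.6561 = 0.7786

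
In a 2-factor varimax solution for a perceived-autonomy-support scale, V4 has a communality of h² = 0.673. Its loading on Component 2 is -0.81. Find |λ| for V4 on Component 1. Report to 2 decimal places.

Under orthogonal rotation h² = Σλ², so λ_Component 1² = h² − (0.6561) = 0.673 − 0.6561 = 0.0169.
|λ| = √0.0169 = 0.1300.

0.13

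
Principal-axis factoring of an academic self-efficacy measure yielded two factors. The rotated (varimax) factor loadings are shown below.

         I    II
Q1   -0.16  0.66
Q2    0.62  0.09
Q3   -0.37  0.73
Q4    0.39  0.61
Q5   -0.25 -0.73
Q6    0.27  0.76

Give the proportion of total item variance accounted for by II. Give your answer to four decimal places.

0.4099

SS loadings for II = 0.66² + 0.09² + 0.73² + 0.61² + (-0.73)² + 0.76² = 2.4592
Proportion of variance = 2.4592 / 6 = 0.4099.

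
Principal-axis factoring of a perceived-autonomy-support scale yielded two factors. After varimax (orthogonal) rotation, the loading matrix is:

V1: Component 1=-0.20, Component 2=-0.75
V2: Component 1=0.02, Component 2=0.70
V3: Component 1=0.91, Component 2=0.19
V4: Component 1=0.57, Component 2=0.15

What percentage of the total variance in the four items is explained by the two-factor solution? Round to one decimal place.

SS loadings by factor: 1.1934, 1.1111; total = 2.3045.
Total variance with 4 standardized items is 4, so the solution explains 2.3045/4 = 0.5761 = 57.61%.

57.6%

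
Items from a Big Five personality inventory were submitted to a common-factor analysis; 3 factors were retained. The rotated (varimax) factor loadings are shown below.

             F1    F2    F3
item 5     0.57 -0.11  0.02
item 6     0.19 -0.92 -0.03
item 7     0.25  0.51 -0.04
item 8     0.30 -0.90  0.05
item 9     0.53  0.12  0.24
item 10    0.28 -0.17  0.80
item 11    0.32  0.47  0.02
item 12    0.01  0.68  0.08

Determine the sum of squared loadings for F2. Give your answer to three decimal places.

SS loadings for F2 = (-0.11)² + (-0.92)² + 0.51² + (-0.90)² + 0.12² + (-0.17)² + 0.47² + 0.68² = 0.0121 + 0.8464 + 0.2601 + 0.8100 + 0.0144 + 0.0289 + 0.2209 + 0.4624 = 2.6552

2.655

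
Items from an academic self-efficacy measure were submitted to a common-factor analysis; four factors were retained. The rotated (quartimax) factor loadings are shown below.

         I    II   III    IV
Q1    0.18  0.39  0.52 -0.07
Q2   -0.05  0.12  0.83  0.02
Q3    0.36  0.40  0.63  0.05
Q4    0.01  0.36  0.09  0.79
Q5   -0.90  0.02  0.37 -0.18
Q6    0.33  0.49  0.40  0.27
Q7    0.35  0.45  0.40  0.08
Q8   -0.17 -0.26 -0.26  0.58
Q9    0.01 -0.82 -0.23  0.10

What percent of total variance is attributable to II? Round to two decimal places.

18.21%

SS loadings for II = 0.39² + 0.12² + 0.40² + 0.36² + 0.02² + 0.49² + 0.45² + (-0.26)² + (-0.82)² = 1.6391
With 9 standardized items, total variance = 9. Proportion = 1.6391/9 = 0.1821 → 18.21%.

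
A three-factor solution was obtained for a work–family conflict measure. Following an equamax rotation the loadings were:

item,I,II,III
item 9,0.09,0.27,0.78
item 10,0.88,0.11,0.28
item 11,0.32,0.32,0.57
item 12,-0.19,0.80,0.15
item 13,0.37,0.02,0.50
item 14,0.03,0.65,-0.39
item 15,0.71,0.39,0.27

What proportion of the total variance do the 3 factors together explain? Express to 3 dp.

SS loadings by factor: 1.5629, 1.4024, 1.5092; total = 4.4745.
Total variance with 7 standardized items is 7, so the solution explains 4.4745/7 = 0.6392.

0.639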